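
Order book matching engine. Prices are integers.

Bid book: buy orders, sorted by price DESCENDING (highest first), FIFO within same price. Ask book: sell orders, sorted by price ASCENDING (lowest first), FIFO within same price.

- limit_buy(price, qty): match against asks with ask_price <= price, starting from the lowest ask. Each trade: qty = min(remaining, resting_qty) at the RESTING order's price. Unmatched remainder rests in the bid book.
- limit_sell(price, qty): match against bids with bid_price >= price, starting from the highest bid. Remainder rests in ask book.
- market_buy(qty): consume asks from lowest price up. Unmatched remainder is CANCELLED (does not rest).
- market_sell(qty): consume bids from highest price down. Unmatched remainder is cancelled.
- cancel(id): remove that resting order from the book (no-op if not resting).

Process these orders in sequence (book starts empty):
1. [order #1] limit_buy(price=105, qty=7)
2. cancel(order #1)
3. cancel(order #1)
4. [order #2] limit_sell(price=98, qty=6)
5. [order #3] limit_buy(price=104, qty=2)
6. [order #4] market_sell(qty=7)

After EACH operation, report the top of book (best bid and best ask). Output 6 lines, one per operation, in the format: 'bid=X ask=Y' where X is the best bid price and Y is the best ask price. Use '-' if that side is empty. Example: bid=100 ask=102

After op 1 [order #1] limit_buy(price=105, qty=7): fills=none; bids=[#1:7@105] asks=[-]
After op 2 cancel(order #1): fills=none; bids=[-] asks=[-]
After op 3 cancel(order #1): fills=none; bids=[-] asks=[-]
After op 4 [order #2] limit_sell(price=98, qty=6): fills=none; bids=[-] asks=[#2:6@98]
After op 5 [order #3] limit_buy(price=104, qty=2): fills=#3x#2:2@98; bids=[-] asks=[#2:4@98]
After op 6 [order #4] market_sell(qty=7): fills=none; bids=[-] asks=[#2:4@98]

Answer: bid=105 ask=-
bid=- ask=-
bid=- ask=-
bid=- ask=98
bid=- ask=98
bid=- ask=98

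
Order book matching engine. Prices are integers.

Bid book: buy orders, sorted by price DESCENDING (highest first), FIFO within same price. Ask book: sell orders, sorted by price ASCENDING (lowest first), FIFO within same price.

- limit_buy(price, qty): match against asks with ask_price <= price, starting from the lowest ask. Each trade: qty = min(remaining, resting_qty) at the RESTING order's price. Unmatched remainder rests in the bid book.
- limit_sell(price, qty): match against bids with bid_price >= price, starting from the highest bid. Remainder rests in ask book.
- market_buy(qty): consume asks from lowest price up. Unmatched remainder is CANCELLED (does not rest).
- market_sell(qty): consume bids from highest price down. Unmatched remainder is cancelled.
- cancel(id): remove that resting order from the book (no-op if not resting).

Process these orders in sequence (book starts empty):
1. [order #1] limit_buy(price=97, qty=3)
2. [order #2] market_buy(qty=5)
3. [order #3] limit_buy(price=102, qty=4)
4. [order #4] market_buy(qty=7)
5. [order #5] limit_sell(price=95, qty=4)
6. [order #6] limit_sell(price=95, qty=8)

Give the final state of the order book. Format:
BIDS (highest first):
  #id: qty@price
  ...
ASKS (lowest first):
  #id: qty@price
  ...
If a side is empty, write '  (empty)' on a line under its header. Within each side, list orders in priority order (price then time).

Answer: BIDS (highest first):
  (empty)
ASKS (lowest first):
  #6: 5@95

Derivation:
After op 1 [order #1] limit_buy(price=97, qty=3): fills=none; bids=[#1:3@97] asks=[-]
After op 2 [order #2] market_buy(qty=5): fills=none; bids=[#1:3@97] asks=[-]
After op 3 [order #3] limit_buy(price=102, qty=4): fills=none; bids=[#3:4@102 #1:3@97] asks=[-]
After op 4 [order #4] market_buy(qty=7): fills=none; bids=[#3:4@102 #1:3@97] asks=[-]
After op 5 [order #5] limit_sell(price=95, qty=4): fills=#3x#5:4@102; bids=[#1:3@97] asks=[-]
After op 6 [order #6] limit_sell(price=95, qty=8): fills=#1x#6:3@97; bids=[-] asks=[#6:5@95]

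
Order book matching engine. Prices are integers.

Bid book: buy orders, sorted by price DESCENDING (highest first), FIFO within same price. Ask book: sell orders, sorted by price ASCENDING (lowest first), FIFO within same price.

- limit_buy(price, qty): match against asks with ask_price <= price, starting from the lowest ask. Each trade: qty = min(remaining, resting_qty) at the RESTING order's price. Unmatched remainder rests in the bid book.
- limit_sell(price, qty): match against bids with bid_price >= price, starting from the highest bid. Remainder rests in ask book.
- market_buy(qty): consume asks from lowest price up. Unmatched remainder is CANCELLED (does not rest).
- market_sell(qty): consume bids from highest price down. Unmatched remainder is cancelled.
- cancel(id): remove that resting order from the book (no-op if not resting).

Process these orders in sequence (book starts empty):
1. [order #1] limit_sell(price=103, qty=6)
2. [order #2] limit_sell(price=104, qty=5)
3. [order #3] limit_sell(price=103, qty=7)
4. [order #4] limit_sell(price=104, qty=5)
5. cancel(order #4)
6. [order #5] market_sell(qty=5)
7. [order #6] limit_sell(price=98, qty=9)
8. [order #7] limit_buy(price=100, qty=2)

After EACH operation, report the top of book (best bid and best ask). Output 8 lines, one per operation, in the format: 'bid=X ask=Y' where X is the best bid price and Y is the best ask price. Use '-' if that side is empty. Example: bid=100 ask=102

After op 1 [order #1] limit_sell(price=103, qty=6): fills=none; bids=[-] asks=[#1:6@103]
After op 2 [order #2] limit_sell(price=104, qty=5): fills=none; bids=[-] asks=[#1:6@103 #2:5@104]
After op 3 [order #3] limit_sell(price=103, qty=7): fills=none; bids=[-] asks=[#1:6@103 #3:7@103 #2:5@104]
After op 4 [order #4] limit_sell(price=104, qty=5): fills=none; bids=[-] asks=[#1:6@103 #3:7@103 #2:5@104 #4:5@104]
After op 5 cancel(order #4): fills=none; bids=[-] asks=[#1:6@103 #3:7@103 #2:5@104]
After op 6 [order #5] market_sell(qty=5): fills=none; bids=[-] asks=[#1:6@103 #3:7@103 #2:5@104]
After op 7 [order #6] limit_sell(price=98, qty=9): fills=none; bids=[-] asks=[#6:9@98 #1:6@103 #3:7@103 #2:5@104]
After op 8 [order #7] limit_buy(price=100, qty=2): fills=#7x#6:2@98; bids=[-] asks=[#6:7@98 #1:6@103 #3:7@103 #2:5@104]

Answer: bid=- ask=103
bid=- ask=103
bid=- ask=103
bid=- ask=103
bid=- ask=103
bid=- ask=103
bid=- ask=98
bid=- ask=98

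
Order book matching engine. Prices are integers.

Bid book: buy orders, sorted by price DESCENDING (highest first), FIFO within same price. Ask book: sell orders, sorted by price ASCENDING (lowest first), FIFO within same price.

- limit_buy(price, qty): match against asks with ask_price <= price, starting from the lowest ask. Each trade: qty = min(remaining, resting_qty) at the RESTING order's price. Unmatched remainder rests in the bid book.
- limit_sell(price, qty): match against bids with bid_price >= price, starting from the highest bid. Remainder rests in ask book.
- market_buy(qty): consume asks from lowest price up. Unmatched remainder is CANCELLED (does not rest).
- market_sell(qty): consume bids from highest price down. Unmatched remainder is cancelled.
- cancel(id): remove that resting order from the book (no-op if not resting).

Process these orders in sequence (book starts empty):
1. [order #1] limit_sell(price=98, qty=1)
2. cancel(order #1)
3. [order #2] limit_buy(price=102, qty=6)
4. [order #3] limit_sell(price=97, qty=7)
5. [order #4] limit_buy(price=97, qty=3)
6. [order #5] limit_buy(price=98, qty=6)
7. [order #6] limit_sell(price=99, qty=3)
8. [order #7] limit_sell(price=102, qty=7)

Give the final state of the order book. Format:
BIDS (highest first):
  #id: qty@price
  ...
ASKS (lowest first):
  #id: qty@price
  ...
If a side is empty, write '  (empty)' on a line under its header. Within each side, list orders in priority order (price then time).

After op 1 [order #1] limit_sell(price=98, qty=1): fills=none; bids=[-] asks=[#1:1@98]
After op 2 cancel(order #1): fills=none; bids=[-] asks=[-]
After op 3 [order #2] limit_buy(price=102, qty=6): fills=none; bids=[#2:6@102] asks=[-]
After op 4 [order #3] limit_sell(price=97, qty=7): fills=#2x#3:6@102; bids=[-] asks=[#3:1@97]
After op 5 [order #4] limit_buy(price=97, qty=3): fills=#4x#3:1@97; bids=[#4:2@97] asks=[-]
After op 6 [order #5] limit_buy(price=98, qty=6): fills=none; bids=[#5:6@98 #4:2@97] asks=[-]
After op 7 [order #6] limit_sell(price=99, qty=3): fills=none; bids=[#5:6@98 #4:2@97] asks=[#6:3@99]
After op 8 [order #7] limit_sell(price=102, qty=7): fills=none; bids=[#5:6@98 #4:2@97] asks=[#6:3@99 #7:7@102]

Answer: BIDS (highest first):
  #5: 6@98
  #4: 2@97
ASKS (lowest first):
  #6: 3@99
  #7: 7@102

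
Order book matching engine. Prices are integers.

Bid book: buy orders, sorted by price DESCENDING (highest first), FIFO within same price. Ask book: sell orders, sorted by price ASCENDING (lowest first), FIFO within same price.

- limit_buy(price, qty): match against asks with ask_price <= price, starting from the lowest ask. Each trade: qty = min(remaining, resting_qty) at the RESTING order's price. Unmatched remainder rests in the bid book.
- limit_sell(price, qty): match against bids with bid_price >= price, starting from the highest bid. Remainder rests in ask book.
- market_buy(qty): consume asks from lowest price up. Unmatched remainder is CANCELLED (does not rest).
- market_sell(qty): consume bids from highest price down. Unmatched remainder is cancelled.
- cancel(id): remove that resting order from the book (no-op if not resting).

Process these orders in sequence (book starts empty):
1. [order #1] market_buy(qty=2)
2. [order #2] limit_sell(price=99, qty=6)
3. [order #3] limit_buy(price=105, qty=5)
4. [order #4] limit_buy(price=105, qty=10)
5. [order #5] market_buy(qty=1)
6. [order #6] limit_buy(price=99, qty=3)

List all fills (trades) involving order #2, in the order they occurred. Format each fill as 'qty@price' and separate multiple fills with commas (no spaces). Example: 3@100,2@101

After op 1 [order #1] market_buy(qty=2): fills=none; bids=[-] asks=[-]
After op 2 [order #2] limit_sell(price=99, qty=6): fills=none; bids=[-] asks=[#2:6@99]
After op 3 [order #3] limit_buy(price=105, qty=5): fills=#3x#2:5@99; bids=[-] asks=[#2:1@99]
After op 4 [order #4] limit_buy(price=105, qty=10): fills=#4x#2:1@99; bids=[#4:9@105] asks=[-]
After op 5 [order #5] market_buy(qty=1): fills=none; bids=[#4:9@105] asks=[-]
After op 6 [order #6] limit_buy(price=99, qty=3): fills=none; bids=[#4:9@105 #6:3@99] asks=[-]

Answer: 5@99,1@99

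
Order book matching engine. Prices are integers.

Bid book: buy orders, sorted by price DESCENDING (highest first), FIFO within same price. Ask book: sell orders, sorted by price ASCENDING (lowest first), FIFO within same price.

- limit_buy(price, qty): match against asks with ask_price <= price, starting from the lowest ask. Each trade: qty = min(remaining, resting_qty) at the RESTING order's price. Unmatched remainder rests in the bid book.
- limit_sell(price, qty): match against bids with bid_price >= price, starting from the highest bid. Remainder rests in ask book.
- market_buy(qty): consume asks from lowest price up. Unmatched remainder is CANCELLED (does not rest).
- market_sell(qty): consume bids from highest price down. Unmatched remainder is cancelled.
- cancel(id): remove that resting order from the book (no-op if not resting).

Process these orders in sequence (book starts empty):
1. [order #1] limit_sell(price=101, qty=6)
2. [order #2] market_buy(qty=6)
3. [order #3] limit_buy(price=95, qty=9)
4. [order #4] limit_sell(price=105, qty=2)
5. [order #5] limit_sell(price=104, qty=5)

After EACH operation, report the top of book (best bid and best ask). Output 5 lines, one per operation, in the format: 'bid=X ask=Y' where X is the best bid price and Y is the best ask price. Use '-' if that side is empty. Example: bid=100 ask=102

After op 1 [order #1] limit_sell(price=101, qty=6): fills=none; bids=[-] asks=[#1:6@101]
After op 2 [order #2] market_buy(qty=6): fills=#2x#1:6@101; bids=[-] asks=[-]
After op 3 [order #3] limit_buy(price=95, qty=9): fills=none; bids=[#3:9@95] asks=[-]
After op 4 [order #4] limit_sell(price=105, qty=2): fills=none; bids=[#3:9@95] asks=[#4:2@105]
After op 5 [order #5] limit_sell(price=104, qty=5): fills=none; bids=[#3:9@95] asks=[#5:5@104 #4:2@105]

Answer: bid=- ask=101
bid=- ask=-
bid=95 ask=-
bid=95 ask=105
bid=95 ask=104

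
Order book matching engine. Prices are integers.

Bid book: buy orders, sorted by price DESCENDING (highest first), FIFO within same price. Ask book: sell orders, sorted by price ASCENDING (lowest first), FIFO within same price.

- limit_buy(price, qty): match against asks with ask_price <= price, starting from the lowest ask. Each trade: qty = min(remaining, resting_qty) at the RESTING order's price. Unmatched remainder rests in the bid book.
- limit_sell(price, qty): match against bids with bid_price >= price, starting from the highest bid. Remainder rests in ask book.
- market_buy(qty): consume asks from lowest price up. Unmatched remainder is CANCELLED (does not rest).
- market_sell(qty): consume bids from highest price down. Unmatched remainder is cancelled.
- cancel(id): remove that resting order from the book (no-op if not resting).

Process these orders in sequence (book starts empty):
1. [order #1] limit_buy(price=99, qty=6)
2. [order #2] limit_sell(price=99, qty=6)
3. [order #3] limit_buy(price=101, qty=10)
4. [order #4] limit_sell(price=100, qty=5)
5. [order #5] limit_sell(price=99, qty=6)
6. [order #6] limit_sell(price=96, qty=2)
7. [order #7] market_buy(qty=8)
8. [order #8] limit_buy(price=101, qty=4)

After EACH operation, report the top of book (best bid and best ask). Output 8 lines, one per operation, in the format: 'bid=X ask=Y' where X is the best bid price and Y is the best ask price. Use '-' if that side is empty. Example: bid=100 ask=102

Answer: bid=99 ask=-
bid=- ask=-
bid=101 ask=-
bid=101 ask=-
bid=- ask=99
bid=- ask=96
bid=- ask=-
bid=101 ask=-

Derivation:
After op 1 [order #1] limit_buy(price=99, qty=6): fills=none; bids=[#1:6@99] asks=[-]
After op 2 [order #2] limit_sell(price=99, qty=6): fills=#1x#2:6@99; bids=[-] asks=[-]
After op 3 [order #3] limit_buy(price=101, qty=10): fills=none; bids=[#3:10@101] asks=[-]
After op 4 [order #4] limit_sell(price=100, qty=5): fills=#3x#4:5@101; bids=[#3:5@101] asks=[-]
After op 5 [order #5] limit_sell(price=99, qty=6): fills=#3x#5:5@101; bids=[-] asks=[#5:1@99]
After op 6 [order #6] limit_sell(price=96, qty=2): fills=none; bids=[-] asks=[#6:2@96 #5:1@99]
After op 7 [order #7] market_buy(qty=8): fills=#7x#6:2@96 #7x#5:1@99; bids=[-] asks=[-]
After op 8 [order #8] limit_buy(price=101, qty=4): fills=none; bids=[#8:4@101] asks=[-]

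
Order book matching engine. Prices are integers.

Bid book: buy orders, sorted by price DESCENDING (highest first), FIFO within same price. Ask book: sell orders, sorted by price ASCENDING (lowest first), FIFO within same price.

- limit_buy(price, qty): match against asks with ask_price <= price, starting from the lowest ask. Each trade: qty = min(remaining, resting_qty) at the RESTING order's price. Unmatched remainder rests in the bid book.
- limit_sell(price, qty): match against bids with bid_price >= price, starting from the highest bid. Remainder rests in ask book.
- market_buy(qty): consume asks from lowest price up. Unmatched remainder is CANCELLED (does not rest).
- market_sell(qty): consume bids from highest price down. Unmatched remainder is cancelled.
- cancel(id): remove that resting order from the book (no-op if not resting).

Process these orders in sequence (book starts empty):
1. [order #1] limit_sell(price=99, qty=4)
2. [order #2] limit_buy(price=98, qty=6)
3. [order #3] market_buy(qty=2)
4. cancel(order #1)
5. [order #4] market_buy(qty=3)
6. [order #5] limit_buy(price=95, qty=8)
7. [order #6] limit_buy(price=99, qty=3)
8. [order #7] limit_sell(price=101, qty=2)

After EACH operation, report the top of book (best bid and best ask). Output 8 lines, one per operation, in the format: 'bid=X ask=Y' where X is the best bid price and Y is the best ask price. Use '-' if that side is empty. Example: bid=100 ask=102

After op 1 [order #1] limit_sell(price=99, qty=4): fills=none; bids=[-] asks=[#1:4@99]
After op 2 [order #2] limit_buy(price=98, qty=6): fills=none; bids=[#2:6@98] asks=[#1:4@99]
After op 3 [order #3] market_buy(qty=2): fills=#3x#1:2@99; bids=[#2:6@98] asks=[#1:2@99]
After op 4 cancel(order #1): fills=none; bids=[#2:6@98] asks=[-]
After op 5 [order #4] market_buy(qty=3): fills=none; bids=[#2:6@98] asks=[-]
After op 6 [order #5] limit_buy(price=95, qty=8): fills=none; bids=[#2:6@98 #5:8@95] asks=[-]
After op 7 [order #6] limit_buy(price=99, qty=3): fills=none; bids=[#6:3@99 #2:6@98 #5:8@95] asks=[-]
After op 8 [order #7] limit_sell(price=101, qty=2): fills=none; bids=[#6:3@99 #2:6@98 #5:8@95] asks=[#7:2@101]

Answer: bid=- ask=99
bid=98 ask=99
bid=98 ask=99
bid=98 ask=-
bid=98 ask=-
bid=98 ask=-
bid=99 ask=-
bid=99 ask=101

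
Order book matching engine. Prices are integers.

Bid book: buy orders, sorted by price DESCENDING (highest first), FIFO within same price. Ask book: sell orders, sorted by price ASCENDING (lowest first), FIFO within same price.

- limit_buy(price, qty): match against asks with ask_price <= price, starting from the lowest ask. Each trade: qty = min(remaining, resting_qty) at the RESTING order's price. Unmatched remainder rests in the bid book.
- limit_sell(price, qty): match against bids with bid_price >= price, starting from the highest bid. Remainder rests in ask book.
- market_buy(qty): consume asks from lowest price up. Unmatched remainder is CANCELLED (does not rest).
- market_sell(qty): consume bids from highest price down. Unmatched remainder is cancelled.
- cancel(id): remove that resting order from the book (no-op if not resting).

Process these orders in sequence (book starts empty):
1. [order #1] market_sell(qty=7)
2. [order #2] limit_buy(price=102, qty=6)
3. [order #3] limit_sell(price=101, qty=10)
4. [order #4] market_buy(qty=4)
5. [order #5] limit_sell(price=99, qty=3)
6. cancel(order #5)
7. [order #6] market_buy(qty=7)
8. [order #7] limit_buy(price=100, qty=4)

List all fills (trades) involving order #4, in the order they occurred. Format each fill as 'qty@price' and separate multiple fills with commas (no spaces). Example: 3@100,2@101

After op 1 [order #1] market_sell(qty=7): fills=none; bids=[-] asks=[-]
After op 2 [order #2] limit_buy(price=102, qty=6): fills=none; bids=[#2:6@102] asks=[-]
After op 3 [order #3] limit_sell(price=101, qty=10): fills=#2x#3:6@102; bids=[-] asks=[#3:4@101]
After op 4 [order #4] market_buy(qty=4): fills=#4x#3:4@101; bids=[-] asks=[-]
After op 5 [order #5] limit_sell(price=99, qty=3): fills=none; bids=[-] asks=[#5:3@99]
After op 6 cancel(order #5): fills=none; bids=[-] asks=[-]
After op 7 [order #6] market_buy(qty=7): fills=none; bids=[-] asks=[-]
After op 8 [order #7] limit_buy(price=100, qty=4): fills=none; bids=[#7:4@100] asks=[-]

Answer: 4@101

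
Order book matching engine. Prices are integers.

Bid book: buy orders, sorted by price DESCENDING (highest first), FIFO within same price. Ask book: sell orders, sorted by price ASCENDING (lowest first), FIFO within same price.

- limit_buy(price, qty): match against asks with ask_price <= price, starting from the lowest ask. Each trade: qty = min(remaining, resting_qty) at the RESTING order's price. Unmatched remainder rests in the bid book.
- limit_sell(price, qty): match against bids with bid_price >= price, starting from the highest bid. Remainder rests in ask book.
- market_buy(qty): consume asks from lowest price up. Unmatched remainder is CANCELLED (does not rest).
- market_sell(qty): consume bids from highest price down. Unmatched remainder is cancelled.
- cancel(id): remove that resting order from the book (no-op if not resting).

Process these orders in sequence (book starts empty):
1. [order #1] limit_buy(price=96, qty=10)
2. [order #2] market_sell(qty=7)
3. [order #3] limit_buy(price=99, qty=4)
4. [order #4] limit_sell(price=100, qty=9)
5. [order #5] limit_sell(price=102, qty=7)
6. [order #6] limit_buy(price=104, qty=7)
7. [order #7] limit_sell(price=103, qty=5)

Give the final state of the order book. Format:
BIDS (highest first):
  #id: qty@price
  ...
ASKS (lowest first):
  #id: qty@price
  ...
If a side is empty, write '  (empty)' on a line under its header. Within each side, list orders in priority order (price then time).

Answer: BIDS (highest first):
  #3: 4@99
  #1: 3@96
ASKS (lowest first):
  #4: 2@100
  #5: 7@102
  #7: 5@103

Derivation:
After op 1 [order #1] limit_buy(price=96, qty=10): fills=none; bids=[#1:10@96] asks=[-]
After op 2 [order #2] market_sell(qty=7): fills=#1x#2:7@96; bids=[#1:3@96] asks=[-]
After op 3 [order #3] limit_buy(price=99, qty=4): fills=none; bids=[#3:4@99 #1:3@96] asks=[-]
After op 4 [order #4] limit_sell(price=100, qty=9): fills=none; bids=[#3:4@99 #1:3@96] asks=[#4:9@100]
After op 5 [order #5] limit_sell(price=102, qty=7): fills=none; bids=[#3:4@99 #1:3@96] asks=[#4:9@100 #5:7@102]
After op 6 [order #6] limit_buy(price=104, qty=7): fills=#6x#4:7@100; bids=[#3:4@99 #1:3@96] asks=[#4:2@100 #5:7@102]
After op 7 [order #7] limit_sell(price=103, qty=5): fills=none; bids=[#3:4@99 #1:3@96] asks=[#4:2@100 #5:7@102 #7:5@103]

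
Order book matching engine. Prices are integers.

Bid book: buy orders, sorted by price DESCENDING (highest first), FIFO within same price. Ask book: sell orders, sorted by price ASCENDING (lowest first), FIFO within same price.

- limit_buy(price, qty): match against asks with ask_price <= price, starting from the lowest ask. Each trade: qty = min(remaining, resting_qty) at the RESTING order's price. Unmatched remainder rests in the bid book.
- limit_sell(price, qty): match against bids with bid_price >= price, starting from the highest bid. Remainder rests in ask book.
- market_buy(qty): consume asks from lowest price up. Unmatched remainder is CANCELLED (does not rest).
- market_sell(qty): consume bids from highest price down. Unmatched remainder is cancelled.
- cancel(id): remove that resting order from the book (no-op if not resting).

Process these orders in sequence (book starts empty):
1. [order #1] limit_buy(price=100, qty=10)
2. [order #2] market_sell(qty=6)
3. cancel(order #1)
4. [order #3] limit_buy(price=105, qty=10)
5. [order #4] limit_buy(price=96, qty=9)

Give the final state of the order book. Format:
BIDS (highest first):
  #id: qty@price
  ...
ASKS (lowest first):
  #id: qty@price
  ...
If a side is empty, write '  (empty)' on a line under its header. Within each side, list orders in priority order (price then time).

Answer: BIDS (highest first):
  #3: 10@105
  #4: 9@96
ASKS (lowest first):
  (empty)

Derivation:
After op 1 [order #1] limit_buy(price=100, qty=10): fills=none; bids=[#1:10@100] asks=[-]
After op 2 [order #2] market_sell(qty=6): fills=#1x#2:6@100; bids=[#1:4@100] asks=[-]
After op 3 cancel(order #1): fills=none; bids=[-] asks=[-]
After op 4 [order #3] limit_buy(price=105, qty=10): fills=none; bids=[#3:10@105] asks=[-]
After op 5 [order #4] limit_buy(price=96, qty=9): fills=none; bids=[#3:10@105 #4:9@96] asks=[-]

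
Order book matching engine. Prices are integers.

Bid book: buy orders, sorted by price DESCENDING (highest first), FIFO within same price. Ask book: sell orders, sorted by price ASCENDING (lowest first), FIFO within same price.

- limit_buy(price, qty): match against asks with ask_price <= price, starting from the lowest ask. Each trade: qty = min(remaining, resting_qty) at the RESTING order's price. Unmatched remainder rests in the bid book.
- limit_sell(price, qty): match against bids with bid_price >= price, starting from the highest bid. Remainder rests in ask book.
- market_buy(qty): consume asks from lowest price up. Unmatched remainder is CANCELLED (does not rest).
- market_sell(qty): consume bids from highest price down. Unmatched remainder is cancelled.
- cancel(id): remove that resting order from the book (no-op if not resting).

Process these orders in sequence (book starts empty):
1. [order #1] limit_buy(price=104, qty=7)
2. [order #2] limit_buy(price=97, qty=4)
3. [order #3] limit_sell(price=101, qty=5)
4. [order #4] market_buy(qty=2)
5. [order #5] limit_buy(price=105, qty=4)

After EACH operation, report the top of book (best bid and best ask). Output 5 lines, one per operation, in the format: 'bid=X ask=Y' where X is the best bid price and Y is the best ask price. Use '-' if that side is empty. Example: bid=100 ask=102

Answer: bid=104 ask=-
bid=104 ask=-
bid=104 ask=-
bid=104 ask=-
bid=105 ask=-

Derivation:
After op 1 [order #1] limit_buy(price=104, qty=7): fills=none; bids=[#1:7@104] asks=[-]
After op 2 [order #2] limit_buy(price=97, qty=4): fills=none; bids=[#1:7@104 #2:4@97] asks=[-]
After op 3 [order #3] limit_sell(price=101, qty=5): fills=#1x#3:5@104; bids=[#1:2@104 #2:4@97] asks=[-]
After op 4 [order #4] market_buy(qty=2): fills=none; bids=[#1:2@104 #2:4@97] asks=[-]
After op 5 [order #5] limit_buy(price=105, qty=4): fills=none; bids=[#5:4@105 #1:2@104 #2:4@97] asks=[-]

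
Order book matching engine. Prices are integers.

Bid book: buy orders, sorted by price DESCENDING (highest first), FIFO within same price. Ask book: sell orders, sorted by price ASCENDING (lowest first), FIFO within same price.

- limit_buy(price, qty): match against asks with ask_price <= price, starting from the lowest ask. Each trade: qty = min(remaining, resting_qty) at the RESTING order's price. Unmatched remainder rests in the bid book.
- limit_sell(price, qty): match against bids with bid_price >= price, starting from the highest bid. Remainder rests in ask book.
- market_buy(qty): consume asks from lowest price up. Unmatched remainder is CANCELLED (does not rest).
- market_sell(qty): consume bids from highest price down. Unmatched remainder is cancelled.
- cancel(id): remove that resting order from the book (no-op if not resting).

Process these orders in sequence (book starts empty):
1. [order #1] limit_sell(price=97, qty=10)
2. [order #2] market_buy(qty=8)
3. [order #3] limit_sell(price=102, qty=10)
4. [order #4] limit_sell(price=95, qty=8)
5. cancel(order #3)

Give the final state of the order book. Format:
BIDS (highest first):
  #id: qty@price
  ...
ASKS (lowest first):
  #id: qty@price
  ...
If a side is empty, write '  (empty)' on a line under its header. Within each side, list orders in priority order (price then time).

After op 1 [order #1] limit_sell(price=97, qty=10): fills=none; bids=[-] asks=[#1:10@97]
After op 2 [order #2] market_buy(qty=8): fills=#2x#1:8@97; bids=[-] asks=[#1:2@97]
After op 3 [order #3] limit_sell(price=102, qty=10): fills=none; bids=[-] asks=[#1:2@97 #3:10@102]
After op 4 [order #4] limit_sell(price=95, qty=8): fills=none; bids=[-] asks=[#4:8@95 #1:2@97 #3:10@102]
After op 5 cancel(order #3): fills=none; bids=[-] asks=[#4:8@95 #1:2@97]

Answer: BIDS (highest first):
  (empty)
ASKS (lowest first):
  #4: 8@95
  #1: 2@97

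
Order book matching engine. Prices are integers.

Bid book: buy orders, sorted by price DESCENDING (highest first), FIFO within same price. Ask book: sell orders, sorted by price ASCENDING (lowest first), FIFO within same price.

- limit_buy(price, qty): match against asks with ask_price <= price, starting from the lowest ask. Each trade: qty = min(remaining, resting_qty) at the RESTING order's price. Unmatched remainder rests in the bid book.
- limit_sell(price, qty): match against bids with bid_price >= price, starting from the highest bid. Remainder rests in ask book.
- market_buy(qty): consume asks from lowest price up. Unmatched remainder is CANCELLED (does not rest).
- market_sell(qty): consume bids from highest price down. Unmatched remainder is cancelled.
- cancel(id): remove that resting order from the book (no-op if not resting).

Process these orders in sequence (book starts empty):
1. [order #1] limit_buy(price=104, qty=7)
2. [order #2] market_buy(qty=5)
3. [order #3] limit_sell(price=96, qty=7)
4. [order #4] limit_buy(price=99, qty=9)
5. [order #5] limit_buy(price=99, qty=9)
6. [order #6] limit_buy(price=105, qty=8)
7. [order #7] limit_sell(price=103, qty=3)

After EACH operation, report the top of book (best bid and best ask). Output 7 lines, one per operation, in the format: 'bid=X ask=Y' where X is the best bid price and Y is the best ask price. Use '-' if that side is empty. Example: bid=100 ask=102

After op 1 [order #1] limit_buy(price=104, qty=7): fills=none; bids=[#1:7@104] asks=[-]
After op 2 [order #2] market_buy(qty=5): fills=none; bids=[#1:7@104] asks=[-]
After op 3 [order #3] limit_sell(price=96, qty=7): fills=#1x#3:7@104; bids=[-] asks=[-]
After op 4 [order #4] limit_buy(price=99, qty=9): fills=none; bids=[#4:9@99] asks=[-]
After op 5 [order #5] limit_buy(price=99, qty=9): fills=none; bids=[#4:9@99 #5:9@99] asks=[-]
After op 6 [order #6] limit_buy(price=105, qty=8): fills=none; bids=[#6:8@105 #4:9@99 #5:9@99] asks=[-]
After op 7 [order #7] limit_sell(price=103, qty=3): fills=#6x#7:3@105; bids=[#6:5@105 #4:9@99 #5:9@99] asks=[-]

Answer: bid=104 ask=-
bid=104 ask=-
bid=- ask=-
bid=99 ask=-
bid=99 ask=-
bid=105 ask=-
bid=105 ask=-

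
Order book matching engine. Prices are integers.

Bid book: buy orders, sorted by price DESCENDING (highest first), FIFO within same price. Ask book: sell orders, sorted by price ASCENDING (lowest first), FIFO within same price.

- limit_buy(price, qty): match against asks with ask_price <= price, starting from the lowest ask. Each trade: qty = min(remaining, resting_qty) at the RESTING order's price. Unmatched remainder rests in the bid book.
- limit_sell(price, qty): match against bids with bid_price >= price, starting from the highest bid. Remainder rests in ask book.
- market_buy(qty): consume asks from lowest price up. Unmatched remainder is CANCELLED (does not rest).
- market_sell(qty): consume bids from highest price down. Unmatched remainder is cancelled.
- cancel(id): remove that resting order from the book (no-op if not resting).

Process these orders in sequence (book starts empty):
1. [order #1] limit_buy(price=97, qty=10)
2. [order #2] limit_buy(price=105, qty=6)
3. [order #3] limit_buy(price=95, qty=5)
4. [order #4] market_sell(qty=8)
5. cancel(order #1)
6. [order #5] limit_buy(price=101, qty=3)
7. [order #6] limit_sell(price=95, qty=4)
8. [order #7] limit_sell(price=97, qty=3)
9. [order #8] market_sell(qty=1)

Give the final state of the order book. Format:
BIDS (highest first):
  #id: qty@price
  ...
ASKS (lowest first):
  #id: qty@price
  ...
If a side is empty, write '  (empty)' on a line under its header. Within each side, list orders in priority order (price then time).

Answer: BIDS (highest first):
  #3: 3@95
ASKS (lowest first):
  #7: 3@97

Derivation:
After op 1 [order #1] limit_buy(price=97, qty=10): fills=none; bids=[#1:10@97] asks=[-]
After op 2 [order #2] limit_buy(price=105, qty=6): fills=none; bids=[#2:6@105 #1:10@97] asks=[-]
After op 3 [order #3] limit_buy(price=95, qty=5): fills=none; bids=[#2:6@105 #1:10@97 #3:5@95] asks=[-]
After op 4 [order #4] market_sell(qty=8): fills=#2x#4:6@105 #1x#4:2@97; bids=[#1:8@97 #3:5@95] asks=[-]
After op 5 cancel(order #1): fills=none; bids=[#3:5@95] asks=[-]
After op 6 [order #5] limit_buy(price=101, qty=3): fills=none; bids=[#5:3@101 #3:5@95] asks=[-]
After op 7 [order #6] limit_sell(price=95, qty=4): fills=#5x#6:3@101 #3x#6:1@95; bids=[#3:4@95] asks=[-]
After op 8 [order #7] limit_sell(price=97, qty=3): fills=none; bids=[#3:4@95] asks=[#7:3@97]
After op 9 [order #8] market_sell(qty=1): fills=#3x#8:1@95; bids=[#3:3@95] asks=[#7:3@97]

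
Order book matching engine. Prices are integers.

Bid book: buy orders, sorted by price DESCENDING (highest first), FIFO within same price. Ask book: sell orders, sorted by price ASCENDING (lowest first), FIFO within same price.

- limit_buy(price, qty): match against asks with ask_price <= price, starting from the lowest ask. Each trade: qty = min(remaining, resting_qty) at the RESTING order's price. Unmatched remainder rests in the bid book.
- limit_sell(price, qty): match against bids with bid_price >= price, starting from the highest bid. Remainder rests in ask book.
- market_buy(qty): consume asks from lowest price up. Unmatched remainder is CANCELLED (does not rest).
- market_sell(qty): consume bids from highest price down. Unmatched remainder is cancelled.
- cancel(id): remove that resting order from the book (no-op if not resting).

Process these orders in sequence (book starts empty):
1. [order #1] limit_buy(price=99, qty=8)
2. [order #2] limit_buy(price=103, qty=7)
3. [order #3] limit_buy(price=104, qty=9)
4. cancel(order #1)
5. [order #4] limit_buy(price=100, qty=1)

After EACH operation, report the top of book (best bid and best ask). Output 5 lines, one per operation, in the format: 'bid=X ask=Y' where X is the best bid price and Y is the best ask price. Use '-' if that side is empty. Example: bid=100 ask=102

After op 1 [order #1] limit_buy(price=99, qty=8): fills=none; bids=[#1:8@99] asks=[-]
After op 2 [order #2] limit_buy(price=103, qty=7): fills=none; bids=[#2:7@103 #1:8@99] asks=[-]
After op 3 [order #3] limit_buy(price=104, qty=9): fills=none; bids=[#3:9@104 #2:7@103 #1:8@99] asks=[-]
After op 4 cancel(order #1): fills=none; bids=[#3:9@104 #2:7@103] asks=[-]
After op 5 [order #4] limit_buy(price=100, qty=1): fills=none; bids=[#3:9@104 #2:7@103 #4:1@100] asks=[-]

Answer: bid=99 ask=-
bid=103 ask=-
bid=104 ask=-
bid=104 ask=-
bid=104 ask=-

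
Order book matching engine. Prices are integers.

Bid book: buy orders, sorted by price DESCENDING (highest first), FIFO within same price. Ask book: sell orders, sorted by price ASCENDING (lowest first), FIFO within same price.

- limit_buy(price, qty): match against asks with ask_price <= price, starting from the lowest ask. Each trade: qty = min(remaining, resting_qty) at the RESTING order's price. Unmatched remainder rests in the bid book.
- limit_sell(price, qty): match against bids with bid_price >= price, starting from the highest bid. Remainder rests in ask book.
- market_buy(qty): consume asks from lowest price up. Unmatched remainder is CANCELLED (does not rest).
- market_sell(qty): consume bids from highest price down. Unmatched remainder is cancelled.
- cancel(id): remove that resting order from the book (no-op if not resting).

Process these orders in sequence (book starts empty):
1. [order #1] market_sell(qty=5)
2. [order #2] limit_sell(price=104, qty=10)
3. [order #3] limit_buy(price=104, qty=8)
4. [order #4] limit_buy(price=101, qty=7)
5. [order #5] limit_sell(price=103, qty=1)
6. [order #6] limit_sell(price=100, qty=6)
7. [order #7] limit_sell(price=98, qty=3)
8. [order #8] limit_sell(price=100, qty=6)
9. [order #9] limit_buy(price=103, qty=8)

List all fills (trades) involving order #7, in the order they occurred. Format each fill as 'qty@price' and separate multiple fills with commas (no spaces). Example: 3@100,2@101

After op 1 [order #1] market_sell(qty=5): fills=none; bids=[-] asks=[-]
After op 2 [order #2] limit_sell(price=104, qty=10): fills=none; bids=[-] asks=[#2:10@104]
After op 3 [order #3] limit_buy(price=104, qty=8): fills=#3x#2:8@104; bids=[-] asks=[#2:2@104]
After op 4 [order #4] limit_buy(price=101, qty=7): fills=none; bids=[#4:7@101] asks=[#2:2@104]
After op 5 [order #5] limit_sell(price=103, qty=1): fills=none; bids=[#4:7@101] asks=[#5:1@103 #2:2@104]
After op 6 [order #6] limit_sell(price=100, qty=6): fills=#4x#6:6@101; bids=[#4:1@101] asks=[#5:1@103 #2:2@104]
After op 7 [order #7] limit_sell(price=98, qty=3): fills=#4x#7:1@101; bids=[-] asks=[#7:2@98 #5:1@103 #2:2@104]
After op 8 [order #8] limit_sell(price=100, qty=6): fills=none; bids=[-] asks=[#7:2@98 #8:6@100 #5:1@103 #2:2@104]
After op 9 [order #9] limit_buy(price=103, qty=8): fills=#9x#7:2@98 #9x#8:6@100; bids=[-] asks=[#5:1@103 #2:2@104]

Answer: 1@101,2@98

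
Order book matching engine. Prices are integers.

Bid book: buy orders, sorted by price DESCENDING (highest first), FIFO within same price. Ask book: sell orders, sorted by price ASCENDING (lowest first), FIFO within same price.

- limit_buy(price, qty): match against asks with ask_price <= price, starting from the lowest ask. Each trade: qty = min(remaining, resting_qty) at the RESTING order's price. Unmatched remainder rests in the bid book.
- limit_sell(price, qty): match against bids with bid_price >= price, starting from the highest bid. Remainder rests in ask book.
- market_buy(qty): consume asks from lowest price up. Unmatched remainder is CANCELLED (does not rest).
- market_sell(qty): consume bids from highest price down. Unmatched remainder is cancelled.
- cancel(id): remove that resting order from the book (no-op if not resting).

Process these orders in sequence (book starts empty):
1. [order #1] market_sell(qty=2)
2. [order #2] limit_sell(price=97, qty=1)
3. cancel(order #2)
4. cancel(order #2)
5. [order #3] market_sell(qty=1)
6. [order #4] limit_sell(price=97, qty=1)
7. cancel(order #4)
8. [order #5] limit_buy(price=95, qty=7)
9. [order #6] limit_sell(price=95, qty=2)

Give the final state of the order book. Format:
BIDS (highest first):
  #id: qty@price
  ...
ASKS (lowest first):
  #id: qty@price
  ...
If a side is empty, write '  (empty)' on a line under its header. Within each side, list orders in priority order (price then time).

After op 1 [order #1] market_sell(qty=2): fills=none; bids=[-] asks=[-]
After op 2 [order #2] limit_sell(price=97, qty=1): fills=none; bids=[-] asks=[#2:1@97]
After op 3 cancel(order #2): fills=none; bids=[-] asks=[-]
After op 4 cancel(order #2): fills=none; bids=[-] asks=[-]
After op 5 [order #3] market_sell(qty=1): fills=none; bids=[-] asks=[-]
After op 6 [order #4] limit_sell(price=97, qty=1): fills=none; bids=[-] asks=[#4:1@97]
After op 7 cancel(order #4): fills=none; bids=[-] asks=[-]
After op 8 [order #5] limit_buy(price=95, qty=7): fills=none; bids=[#5:7@95] asks=[-]
After op 9 [order #6] limit_sell(price=95, qty=2): fills=#5x#6:2@95; bids=[#5:5@95] asks=[-]

Answer: BIDS (highest first):
  #5: 5@95
ASKS (lowest first):
  (empty)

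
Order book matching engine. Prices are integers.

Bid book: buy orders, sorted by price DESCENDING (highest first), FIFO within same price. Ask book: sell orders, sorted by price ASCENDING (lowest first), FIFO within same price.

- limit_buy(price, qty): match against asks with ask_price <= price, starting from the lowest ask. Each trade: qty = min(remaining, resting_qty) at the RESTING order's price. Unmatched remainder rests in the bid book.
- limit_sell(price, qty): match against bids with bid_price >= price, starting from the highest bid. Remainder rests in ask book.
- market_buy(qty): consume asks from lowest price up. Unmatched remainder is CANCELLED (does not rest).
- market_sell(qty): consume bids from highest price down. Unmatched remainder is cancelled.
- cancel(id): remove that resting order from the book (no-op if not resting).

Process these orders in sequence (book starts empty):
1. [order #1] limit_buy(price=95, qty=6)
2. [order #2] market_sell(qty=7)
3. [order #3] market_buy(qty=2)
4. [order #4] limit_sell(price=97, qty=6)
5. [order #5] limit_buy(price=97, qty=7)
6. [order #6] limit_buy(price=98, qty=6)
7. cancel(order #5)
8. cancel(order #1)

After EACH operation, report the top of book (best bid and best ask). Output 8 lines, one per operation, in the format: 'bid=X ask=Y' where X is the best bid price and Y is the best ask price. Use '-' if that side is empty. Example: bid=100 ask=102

Answer: bid=95 ask=-
bid=- ask=-
bid=- ask=-
bid=- ask=97
bid=97 ask=-
bid=98 ask=-
bid=98 ask=-
bid=98 ask=-

Derivation:
After op 1 [order #1] limit_buy(price=95, qty=6): fills=none; bids=[#1:6@95] asks=[-]
After op 2 [order #2] market_sell(qty=7): fills=#1x#2:6@95; bids=[-] asks=[-]
After op 3 [order #3] market_buy(qty=2): fills=none; bids=[-] asks=[-]
After op 4 [order #4] limit_sell(price=97, qty=6): fills=none; bids=[-] asks=[#4:6@97]
After op 5 [order #5] limit_buy(price=97, qty=7): fills=#5x#4:6@97; bids=[#5:1@97] asks=[-]
After op 6 [order #6] limit_buy(price=98, qty=6): fills=none; bids=[#6:6@98 #5:1@97] asks=[-]
After op 7 cancel(order #5): fills=none; bids=[#6:6@98] asks=[-]
After op 8 cancel(order #1): fills=none; bids=[#6:6@98] asks=[-]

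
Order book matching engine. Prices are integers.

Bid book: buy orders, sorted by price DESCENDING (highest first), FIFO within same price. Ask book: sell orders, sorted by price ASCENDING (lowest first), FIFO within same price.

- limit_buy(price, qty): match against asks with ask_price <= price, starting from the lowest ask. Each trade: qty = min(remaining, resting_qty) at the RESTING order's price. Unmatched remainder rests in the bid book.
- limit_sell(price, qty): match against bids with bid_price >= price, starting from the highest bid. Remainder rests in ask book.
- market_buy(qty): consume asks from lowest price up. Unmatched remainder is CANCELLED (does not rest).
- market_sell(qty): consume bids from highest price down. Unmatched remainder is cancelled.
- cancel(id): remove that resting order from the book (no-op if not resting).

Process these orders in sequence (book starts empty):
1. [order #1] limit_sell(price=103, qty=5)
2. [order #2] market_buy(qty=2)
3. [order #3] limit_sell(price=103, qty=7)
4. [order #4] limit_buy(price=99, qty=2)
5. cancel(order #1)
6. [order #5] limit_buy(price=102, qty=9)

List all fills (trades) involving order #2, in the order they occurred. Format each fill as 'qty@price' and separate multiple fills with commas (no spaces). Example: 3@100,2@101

Answer: 2@103

Derivation:
After op 1 [order #1] limit_sell(price=103, qty=5): fills=none; bids=[-] asks=[#1:5@103]
After op 2 [order #2] market_buy(qty=2): fills=#2x#1:2@103; bids=[-] asks=[#1:3@103]
After op 3 [order #3] limit_sell(price=103, qty=7): fills=none; bids=[-] asks=[#1:3@103 #3:7@103]
After op 4 [order #4] limit_buy(price=99, qty=2): fills=none; bids=[#4:2@99] asks=[#1:3@103 #3:7@103]
After op 5 cancel(order #1): fills=none; bids=[#4:2@99] asks=[#3:7@103]
After op 6 [order #5] limit_buy(price=102, qty=9): fills=none; bids=[#5:9@102 #4:2@99] asks=[#3:7@103]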